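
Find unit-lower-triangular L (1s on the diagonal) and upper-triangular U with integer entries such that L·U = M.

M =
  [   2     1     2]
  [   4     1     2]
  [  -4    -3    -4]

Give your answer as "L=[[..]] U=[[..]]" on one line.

  R1 -= 2·R0 → [0,-1,-2]
  R2 -= -2·R0 → [0,-1,0]
  R2 -= 1·R1 → [0,0,2]

L=[[1,0,0],[2,1,0],[-2,1,1]] U=[[2,1,2],[0,-1,-2],[0,0,2]]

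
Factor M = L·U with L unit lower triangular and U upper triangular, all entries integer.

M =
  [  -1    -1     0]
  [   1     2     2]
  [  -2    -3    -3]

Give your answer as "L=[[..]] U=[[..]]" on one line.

L=[[1,0,0],[-1,1,0],[2,-1,1]] U=[[-1,-1,0],[0,1,2],[0,0,-1]]

  row1 -= -1·row0 → [0,1,2]
  row2 -= 2·row0 → [0,-1,-3]
  row2 -= -1·row1 → [0,0,-1]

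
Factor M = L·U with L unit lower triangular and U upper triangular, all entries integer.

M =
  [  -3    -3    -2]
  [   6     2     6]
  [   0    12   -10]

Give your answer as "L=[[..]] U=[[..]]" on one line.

L=[[1,0,0],[-2,1,0],[0,-3,1]] U=[[-3,-3,-2],[0,-4,2],[0,0,-4]]

  row1 -= -2·row0 → [0,-4,2]
  row2 -= 0·row0 → [0,12,-10]
  row2 -= -3·row1 → [0,0,-4]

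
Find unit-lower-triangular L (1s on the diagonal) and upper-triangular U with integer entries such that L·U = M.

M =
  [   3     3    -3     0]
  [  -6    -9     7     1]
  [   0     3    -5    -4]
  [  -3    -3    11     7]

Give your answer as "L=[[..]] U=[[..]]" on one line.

L=[[1,0,0,0],[-2,1,0,0],[0,-1,1,0],[-1,0,-2,1]] U=[[3,3,-3,0],[0,-3,1,1],[0,0,-4,-3],[0,0,0,1]]

  row1 -= -2·row0 → [0,-3,1,1]
  row2 -= 0·row0 → [0,3,-5,-4]
  row3 -= -1·row0 → [0,0,8,7]
  row2 -= -1·row1 → [0,0,-4,-3]
  row3 -= 0·row1 → [0,0,8,7]
  row3 -= -2·row2 → [0,0,0,1]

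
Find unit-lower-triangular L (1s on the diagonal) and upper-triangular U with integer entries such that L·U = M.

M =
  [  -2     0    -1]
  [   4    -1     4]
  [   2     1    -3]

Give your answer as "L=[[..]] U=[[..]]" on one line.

  row1 -= -2·row0 → [0,-1,2]
  row2 -= -1·row0 → [0,1,-4]
  row2 -= -1·row1 → [0,0,-2]

L=[[1,0,0],[-2,1,0],[-1,-1,1]] U=[[-2,0,-1],[0,-1,2],[0,0,-2]]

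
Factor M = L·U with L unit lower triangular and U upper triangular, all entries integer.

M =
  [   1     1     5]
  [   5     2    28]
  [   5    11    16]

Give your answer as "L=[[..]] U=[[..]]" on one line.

L=[[1,0,0],[5,1,0],[5,-2,1]] U=[[1,1,5],[0,-3,3],[0,0,-3]]

  R1 -= 5·R0 → [0,-3,3]
  R2 -= 5·R0 → [0,6,-9]
  R2 -= -2·R1 → [0,0,-3]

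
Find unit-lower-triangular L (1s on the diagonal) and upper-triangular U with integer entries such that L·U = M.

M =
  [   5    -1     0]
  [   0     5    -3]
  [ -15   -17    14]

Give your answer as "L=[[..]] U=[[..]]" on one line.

L=[[1,0,0],[0,1,0],[-3,-4,1]] U=[[5,-1,0],[0,5,-3],[0,0,2]]

  r1 -= 0·r0 → [0,5,-3]
  r2 -= -3·r0 → [0,-20,14]
  r2 -= -4·r1 → [0,0,2]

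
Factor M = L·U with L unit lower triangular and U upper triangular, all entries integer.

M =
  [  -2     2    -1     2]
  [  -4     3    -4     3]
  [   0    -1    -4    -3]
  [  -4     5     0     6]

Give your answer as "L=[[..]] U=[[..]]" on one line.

L=[[1,0,0,0],[2,1,0,0],[0,1,1,0],[2,-1,0,1]] U=[[-2,2,-1,2],[0,-1,-2,-1],[0,0,-2,-2],[0,0,0,1]]

  row1 -= 2·row0 → [0,-1,-2,-1]
  row2 -= 0·row0 → [0,-1,-4,-3]
  row3 -= 2·row0 → [0,1,2,2]
  row2 -= 1·row1 → [0,0,-2,-2]
  row3 -= -1·row1 → [0,0,0,1]
  row3 -= 0·row2 → [0,0,0,1]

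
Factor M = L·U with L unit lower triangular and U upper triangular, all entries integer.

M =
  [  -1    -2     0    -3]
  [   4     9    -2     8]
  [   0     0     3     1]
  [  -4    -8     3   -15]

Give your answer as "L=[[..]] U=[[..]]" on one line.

  row1 -= -4·row0 → [0,1,-2,-4]
  row2 -= 0·row0 → [0,0,3,1]
  row3 -= 4·row0 → [0,0,3,-3]
  row2 -= 0·row1 → [0,0,3,1]
  row3 -= 0·row1 → [0,0,3,-3]
  row3 -= 1·row2 → [0,0,0,-4]

L=[[1,0,0,0],[-4,1,0,0],[0,0,1,0],[4,0,1,1]] U=[[-1,-2,0,-3],[0,1,-2,-4],[0,0,3,1],[0,0,0,-4]]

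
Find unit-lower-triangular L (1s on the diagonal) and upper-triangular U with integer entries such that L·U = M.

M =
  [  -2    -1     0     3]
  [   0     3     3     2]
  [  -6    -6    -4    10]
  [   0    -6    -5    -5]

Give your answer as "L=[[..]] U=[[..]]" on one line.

L=[[1,0,0,0],[0,1,0,0],[3,-1,1,0],[0,-2,-1,1]] U=[[-2,-1,0,3],[0,3,3,2],[0,0,-1,3],[0,0,0,2]]

  r1 -= 0·r0 → [0,3,3,2]
  r2 -= 3·r0 → [0,-3,-4,1]
  r3 -= 0·r0 → [0,-6,-5,-5]
  r2 -= -1·r1 → [0,0,-1,3]
  r3 -= -2·r1 → [0,0,1,-1]
  r3 -= -1·r2 → [0,0,0,2]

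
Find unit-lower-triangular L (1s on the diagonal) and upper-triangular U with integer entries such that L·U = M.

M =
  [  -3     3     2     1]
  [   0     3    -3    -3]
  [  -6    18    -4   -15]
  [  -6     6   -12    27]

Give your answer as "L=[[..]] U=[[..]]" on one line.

  R1 -= 0·R0 → [0,3,-3,-3]
  R2 -= 2·R0 → [0,12,-8,-17]
  R3 -= 2·R0 → [0,0,-16,25]
  R2 -= 4·R1 → [0,0,4,-5]
  R3 -= 0·R1 → [0,0,-16,25]
  R3 -= -4·R2 → [0,0,0,5]

L=[[1,0,0,0],[0,1,0,0],[2,4,1,0],[2,0,-4,1]] U=[[-3,3,2,1],[0,3,-3,-3],[0,0,4,-5],[0,0,0,5]]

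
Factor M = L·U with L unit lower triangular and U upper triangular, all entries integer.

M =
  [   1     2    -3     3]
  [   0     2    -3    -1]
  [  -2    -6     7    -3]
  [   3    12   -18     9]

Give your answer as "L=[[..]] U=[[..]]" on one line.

  row1 -= 0·row0 → [0,2,-3,-1]
  row2 -= -2·row0 → [0,-2,1,3]
  row3 -= 3·row0 → [0,6,-9,0]
  row2 -= -1·row1 → [0,0,-2,2]
  row3 -= 3·row1 → [0,0,0,3]
  row3 -= 0·row2 → [0,0,0,3]

L=[[1,0,0,0],[0,1,0,0],[-2,-1,1,0],[3,3,0,1]] U=[[1,2,-3,3],[0,2,-3,-1],[0,0,-2,2],[0,0,0,3]]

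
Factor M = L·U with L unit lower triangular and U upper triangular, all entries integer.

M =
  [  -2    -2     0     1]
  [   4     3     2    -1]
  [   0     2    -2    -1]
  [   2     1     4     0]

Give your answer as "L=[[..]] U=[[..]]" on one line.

  R1 -= -2·R0 → [0,-1,2,1]
  R2 -= 0·R0 → [0,2,-2,-1]
  R3 -= -1·R0 → [0,-1,4,1]
  R2 -= -2·R1 → [0,0,2,1]
  R3 -= 1·R1 → [0,0,2,0]
  R3 -= 1·R2 → [0,0,0,-1]

L=[[1,0,0,0],[-2,1,0,0],[0,-2,1,0],[-1,1,1,1]] U=[[-2,-2,0,1],[0,-1,2,1],[0,0,2,1],[0,0,0,-1]]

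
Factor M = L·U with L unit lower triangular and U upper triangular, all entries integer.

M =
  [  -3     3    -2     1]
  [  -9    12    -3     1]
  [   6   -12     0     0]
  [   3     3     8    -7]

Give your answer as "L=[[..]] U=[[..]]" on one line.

L=[[1,0,0,0],[3,1,0,0],[-2,-2,1,0],[-1,2,0,1]] U=[[-3,3,-2,1],[0,3,3,-2],[0,0,2,-2],[0,0,0,-2]]

  row1 -= 3·row0 → [0,3,3,-2]
  row2 -= -2·row0 → [0,-6,-4,2]
  row3 -= -1·row0 → [0,6,6,-6]
  row2 -= -2·row1 → [0,0,2,-2]
  row3 -= 2·row1 → [0,0,0,-2]
  row3 -= 0·row2 → [0,0,0,-2]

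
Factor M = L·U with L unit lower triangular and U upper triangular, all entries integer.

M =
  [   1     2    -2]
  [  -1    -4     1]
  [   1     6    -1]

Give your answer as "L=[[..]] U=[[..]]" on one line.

  r1 -= -1·r0 → [0,-2,-1]
  r2 -= 1·r0 → [0,4,1]
  r2 -= -2·r1 → [0,0,-1]

L=[[1,0,0],[-1,1,0],[1,-2,1]] U=[[1,2,-2],[0,-2,-1],[0,0,-1]]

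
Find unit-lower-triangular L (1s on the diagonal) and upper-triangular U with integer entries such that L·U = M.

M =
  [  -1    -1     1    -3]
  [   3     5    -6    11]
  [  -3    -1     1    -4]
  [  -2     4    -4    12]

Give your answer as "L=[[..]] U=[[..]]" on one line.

L=[[1,0,0,0],[-3,1,0,0],[3,1,1,0],[2,3,3,1]] U=[[-1,-1,1,-3],[0,2,-3,2],[0,0,1,3],[0,0,0,3]]

  row1 -= -3·row0 → [0,2,-3,2]
  row2 -= 3·row0 → [0,2,-2,5]
  row3 -= 2·row0 → [0,6,-6,18]
  row2 -= 1·row1 → [0,0,1,3]
  row3 -= 3·row1 → [0,0,3,12]
  row3 -= 3·row2 → [0,0,0,3]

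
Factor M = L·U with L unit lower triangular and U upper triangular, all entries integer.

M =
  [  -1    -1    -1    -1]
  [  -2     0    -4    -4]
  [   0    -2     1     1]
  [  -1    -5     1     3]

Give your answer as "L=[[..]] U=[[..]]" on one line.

  r1 -= 2·r0 → [0,2,-2,-2]
  r2 -= 0·r0 → [0,-2,1,1]
  r3 -= 1·r0 → [0,-4,2,4]
  r2 -= -1·r1 → [0,0,-1,-1]
  r3 -= -2·r1 → [0,0,-2,0]
  r3 -= 2·r2 → [0,0,0,2]

L=[[1,0,0,0],[2,1,0,0],[0,-1,1,0],[1,-2,2,1]] U=[[-1,-1,-1,-1],[0,2,-2,-2],[0,0,-1,-1],[0,0,0,2]]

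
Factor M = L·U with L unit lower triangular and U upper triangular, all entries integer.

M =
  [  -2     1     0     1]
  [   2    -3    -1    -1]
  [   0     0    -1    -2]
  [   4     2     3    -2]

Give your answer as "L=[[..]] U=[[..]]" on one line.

L=[[1,0,0,0],[-1,1,0,0],[0,0,1,0],[-2,-2,-1,1]] U=[[-2,1,0,1],[0,-2,-1,0],[0,0,-1,-2],[0,0,0,-2]]

  row1 -= -1·row0 → [0,-2,-1,0]
  row2 -= 0·row0 → [0,0,-1,-2]
  row3 -= -2·row0 → [0,4,3,0]
  row2 -= 0·row1 → [0,0,-1,-2]
  row3 -= -2·row1 → [0,0,1,0]
  row3 -= -1·row2 → [0,0,0,-2]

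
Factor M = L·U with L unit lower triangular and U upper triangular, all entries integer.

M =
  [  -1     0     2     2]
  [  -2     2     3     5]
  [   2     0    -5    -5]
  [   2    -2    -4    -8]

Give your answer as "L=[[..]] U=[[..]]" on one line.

  r1 -= 2·r0 → [0,2,-1,1]
  r2 -= -2·r0 → [0,0,-1,-1]
  r3 -= -2·r0 → [0,-2,0,-4]
  r2 -= 0·r1 → [0,0,-1,-1]
  r3 -= -1·r1 → [0,0,-1,-3]
  r3 -= 1·r2 → [0,0,0,-2]

L=[[1,0,0,0],[2,1,0,0],[-2,0,1,0],[-2,-1,1,1]] U=[[-1,0,2,2],[0,2,-1,1],[0,0,-1,-1],[0,0,0,-2]]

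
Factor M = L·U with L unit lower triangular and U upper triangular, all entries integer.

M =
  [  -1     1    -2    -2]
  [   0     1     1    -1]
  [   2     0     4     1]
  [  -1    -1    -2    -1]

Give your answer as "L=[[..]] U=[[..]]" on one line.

L=[[1,0,0,0],[0,1,0,0],[-2,2,1,0],[1,-2,-1,1]] U=[[-1,1,-2,-2],[0,1,1,-1],[0,0,-2,-1],[0,0,0,-2]]

  row1 -= 0·row0 → [0,1,1,-1]
  row2 -= -2·row0 → [0,2,0,-3]
  row3 -= 1·row0 → [0,-2,0,1]
  row2 -= 2·row1 → [0,0,-2,-1]
  row3 -= -2·row1 → [0,0,2,-1]
  row3 -= -1·row2 → [0,0,0,-2]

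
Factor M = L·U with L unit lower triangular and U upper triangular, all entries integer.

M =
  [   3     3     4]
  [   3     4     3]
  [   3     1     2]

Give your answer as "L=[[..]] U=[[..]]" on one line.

L=[[1,0,0],[1,1,0],[1,-2,1]] U=[[3,3,4],[0,1,-1],[0,0,-4]]

  R1 -= 1·R0 → [0,1,-1]
  R2 -= 1·R0 → [0,-2,-2]
  R2 -= -2·R1 → [0,0,-4]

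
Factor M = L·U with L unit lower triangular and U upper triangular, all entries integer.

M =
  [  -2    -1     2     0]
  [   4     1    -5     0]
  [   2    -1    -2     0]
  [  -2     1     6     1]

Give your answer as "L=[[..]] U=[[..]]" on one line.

L=[[1,0,0,0],[-2,1,0,0],[-1,2,1,0],[1,-2,1,1]] U=[[-2,-1,2,0],[0,-1,-1,0],[0,0,2,0],[0,0,0,1]]

  R1 -= -2·R0 → [0,-1,-1,0]
  R2 -= -1·R0 → [0,-2,0,0]
  R3 -= 1·R0 → [0,2,4,1]
  R2 -= 2·R1 → [0,0,2,0]
  R3 -= -2·R1 → [0,0,2,1]
  R3 -= 1·R2 → [0,0,0,1]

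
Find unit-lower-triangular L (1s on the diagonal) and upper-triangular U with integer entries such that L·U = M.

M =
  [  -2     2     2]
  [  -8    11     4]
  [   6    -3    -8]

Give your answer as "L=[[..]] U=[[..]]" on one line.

L=[[1,0,0],[4,1,0],[-3,1,1]] U=[[-2,2,2],[0,3,-4],[0,0,2]]

  r1 -= 4·r0 → [0,3,-4]
  r2 -= -3·r0 → [0,3,-2]
  r2 -= 1·r1 → [0,0,2]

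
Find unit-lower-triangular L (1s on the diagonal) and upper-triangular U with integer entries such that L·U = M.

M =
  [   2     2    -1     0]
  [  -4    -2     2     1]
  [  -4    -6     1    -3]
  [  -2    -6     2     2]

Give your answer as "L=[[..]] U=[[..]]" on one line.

L=[[1,0,0,0],[-2,1,0,0],[-2,-1,1,0],[-1,-2,-1,1]] U=[[2,2,-1,0],[0,2,0,1],[0,0,-1,-2],[0,0,0,2]]

  R1 -= -2·R0 → [0,2,0,1]
  R2 -= -2·R0 → [0,-2,-1,-3]
  R3 -= -1·R0 → [0,-4,1,2]
  R2 -= -1·R1 → [0,0,-1,-2]
  R3 -= -2·R1 → [0,0,1,4]
  R3 -= -1·R2 → [0,0,0,2]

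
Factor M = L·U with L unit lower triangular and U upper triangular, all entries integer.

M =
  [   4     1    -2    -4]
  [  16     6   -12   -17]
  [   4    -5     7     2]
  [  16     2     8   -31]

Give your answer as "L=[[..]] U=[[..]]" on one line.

  row1 -= 4·row0 → [0,2,-4,-1]
  row2 -= 1·row0 → [0,-6,9,6]
  row3 -= 4·row0 → [0,-2,16,-15]
  row2 -= -3·row1 → [0,0,-3,3]
  row3 -= -1·row1 → [0,0,12,-16]
  row3 -= -4·row2 → [0,0,0,-4]

L=[[1,0,0,0],[4,1,0,0],[1,-3,1,0],[4,-1,-4,1]] U=[[4,1,-2,-4],[0,2,-4,-1],[0,0,-3,3],[0,0,0,-4]]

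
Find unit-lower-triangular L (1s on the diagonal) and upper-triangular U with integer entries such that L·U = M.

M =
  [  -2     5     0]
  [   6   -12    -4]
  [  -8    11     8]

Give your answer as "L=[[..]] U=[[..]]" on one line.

  R1 -= -3·R0 → [0,3,-4]
  R2 -= 4·R0 → [0,-9,8]
  R2 -= -3·R1 → [0,0,-4]

L=[[1,0,0],[-3,1,0],[4,-3,1]] U=[[-2,5,0],[0,3,-4],[0,0,-4]]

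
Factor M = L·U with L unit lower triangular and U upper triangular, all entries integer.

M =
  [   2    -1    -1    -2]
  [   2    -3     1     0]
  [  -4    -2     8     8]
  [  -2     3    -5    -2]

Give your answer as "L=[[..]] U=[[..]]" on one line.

  R1 -= 1·R0 → [0,-2,2,2]
  R2 -= -2·R0 → [0,-4,6,4]
  R3 -= -1·R0 → [0,2,-6,-4]
  R2 -= 2·R1 → [0,0,2,0]
  R3 -= -1·R1 → [0,0,-4,-2]
  R3 -= -2·R2 → [0,0,0,-2]

L=[[1,0,0,0],[1,1,0,0],[-2,2,1,0],[-1,-1,-2,1]] U=[[2,-1,-1,-2],[0,-2,2,2],[0,0,2,0],[0,0,0,-2]]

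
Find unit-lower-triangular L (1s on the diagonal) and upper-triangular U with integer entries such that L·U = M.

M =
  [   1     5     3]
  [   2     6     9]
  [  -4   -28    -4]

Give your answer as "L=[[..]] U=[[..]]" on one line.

L=[[1,0,0],[2,1,0],[-4,2,1]] U=[[1,5,3],[0,-4,3],[0,0,2]]

  R1 -= 2·R0 → [0,-4,3]
  R2 -= -4·R0 → [0,-8,8]
  R2 -= 2·R1 → [0,0,2]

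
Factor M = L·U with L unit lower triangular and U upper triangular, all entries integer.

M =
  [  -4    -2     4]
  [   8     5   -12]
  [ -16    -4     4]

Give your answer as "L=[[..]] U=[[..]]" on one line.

L=[[1,0,0],[-2,1,0],[4,4,1]] U=[[-4,-2,4],[0,1,-4],[0,0,4]]

  row1 -= -2·row0 → [0,1,-4]
  row2 -= 4·row0 → [0,4,-12]
  row2 -= 4·row1 → [0,0,4]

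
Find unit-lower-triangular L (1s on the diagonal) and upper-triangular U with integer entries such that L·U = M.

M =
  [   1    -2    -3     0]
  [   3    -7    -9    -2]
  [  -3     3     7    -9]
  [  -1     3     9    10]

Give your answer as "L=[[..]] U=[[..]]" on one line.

L=[[1,0,0,0],[3,1,0,0],[-3,3,1,0],[-1,-1,-3,1]] U=[[1,-2,-3,0],[0,-1,0,-2],[0,0,-2,-3],[0,0,0,-1]]

  r1 -= 3·r0 → [0,-1,0,-2]
  r2 -= -3·r0 → [0,-3,-2,-9]
  r3 -= -1·r0 → [0,1,6,10]
  r2 -= 3·r1 → [0,0,-2,-3]
  r3 -= -1·r1 → [0,0,6,8]
  r3 -= -3·r2 → [0,0,0,-1]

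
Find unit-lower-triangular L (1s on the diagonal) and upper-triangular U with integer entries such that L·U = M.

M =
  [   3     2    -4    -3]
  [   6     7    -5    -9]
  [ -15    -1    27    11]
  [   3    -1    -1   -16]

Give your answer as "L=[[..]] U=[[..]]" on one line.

  R1 -= 2·R0 → [0,3,3,-3]
  R2 -= -5·R0 → [0,9,7,-4]
  R3 -= 1·R0 → [0,-3,3,-13]
  R2 -= 3·R1 → [0,0,-2,5]
  R3 -= -1·R1 → [0,0,6,-16]
  R3 -= -3·R2 → [0,0,0,-1]

L=[[1,0,0,0],[2,1,0,0],[-5,3,1,0],[1,-1,-3,1]] U=[[3,2,-4,-3],[0,3,3,-3],[0,0,-2,5],[0,0,0,-1]]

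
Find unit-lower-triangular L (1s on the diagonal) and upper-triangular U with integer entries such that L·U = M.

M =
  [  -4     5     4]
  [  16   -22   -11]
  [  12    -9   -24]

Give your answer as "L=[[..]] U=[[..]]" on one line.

L=[[1,0,0],[-4,1,0],[-3,-3,1]] U=[[-4,5,4],[0,-2,5],[0,0,3]]

  row1 -= -4·row0 → [0,-2,5]
  row2 -= -3·row0 → [0,6,-12]
  row2 -= -3·row1 → [0,0,3]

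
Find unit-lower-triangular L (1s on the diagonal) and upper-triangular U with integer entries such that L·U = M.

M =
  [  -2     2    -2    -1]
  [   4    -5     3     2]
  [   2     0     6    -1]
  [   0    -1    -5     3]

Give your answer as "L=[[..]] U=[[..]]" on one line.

  r1 -= -2·r0 → [0,-1,-1,0]
  r2 -= -1·r0 → [0,2,4,-2]
  r3 -= 0·r0 → [0,-1,-5,3]
  r2 -= -2·r1 → [0,0,2,-2]
  r3 -= 1·r1 → [0,0,-4,3]
  r3 -= -2·r2 → [0,0,0,-1]

L=[[1,0,0,0],[-2,1,0,0],[-1,-2,1,0],[0,1,-2,1]] U=[[-2,2,-2,-1],[0,-1,-1,0],[0,0,2,-2],[0,0,0,-1]]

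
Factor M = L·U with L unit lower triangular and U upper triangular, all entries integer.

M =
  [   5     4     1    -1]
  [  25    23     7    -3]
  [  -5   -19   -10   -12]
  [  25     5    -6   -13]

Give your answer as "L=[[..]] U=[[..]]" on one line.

L=[[1,0,0,0],[5,1,0,0],[-1,-5,1,0],[5,-5,-1,1]] U=[[5,4,1,-1],[0,3,2,2],[0,0,1,-3],[0,0,0,-1]]

  r1 -= 5·r0 → [0,3,2,2]
  r2 -= -1·r0 → [0,-15,-9,-13]
  r3 -= 5·r0 → [0,-15,-11,-8]
  r2 -= -5·r1 → [0,0,1,-3]
  r3 -= -5·r1 → [0,0,-1,2]
  r3 -= -1·r2 → [0,0,0,-1]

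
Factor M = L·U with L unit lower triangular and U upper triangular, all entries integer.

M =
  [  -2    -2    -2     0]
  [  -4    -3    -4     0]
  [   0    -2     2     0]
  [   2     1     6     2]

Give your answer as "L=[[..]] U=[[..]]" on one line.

  r1 -= 2·r0 → [0,1,0,0]
  r2 -= 0·r0 → [0,-2,2,0]
  r3 -= -1·r0 → [0,-1,4,2]
  r2 -= -2·r1 → [0,0,2,0]
  r3 -= -1·r1 → [0,0,4,2]
  r3 -= 2·r2 → [0,0,0,2]

L=[[1,0,0,0],[2,1,0,0],[0,-2,1,0],[-1,-1,2,1]] U=[[-2,-2,-2,0],[0,1,0,0],[0,0,2,0],[0,0,0,2]]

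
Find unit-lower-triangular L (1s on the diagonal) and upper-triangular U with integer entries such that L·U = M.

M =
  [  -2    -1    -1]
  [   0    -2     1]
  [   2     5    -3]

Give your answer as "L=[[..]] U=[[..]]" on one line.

  r1 -= 0·r0 → [0,-2,1]
  r2 -= -1·r0 → [0,4,-4]
  r2 -= -2·r1 → [0,0,-2]

L=[[1,0,0],[0,1,0],[-1,-2,1]] U=[[-2,-1,-1],[0,-2,1],[0,0,-2]]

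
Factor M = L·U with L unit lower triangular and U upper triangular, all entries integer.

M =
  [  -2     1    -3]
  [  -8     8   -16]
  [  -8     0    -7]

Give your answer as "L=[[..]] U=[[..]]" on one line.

L=[[1,0,0],[4,1,0],[4,-1,1]] U=[[-2,1,-3],[0,4,-4],[0,0,1]]

  row1 -= 4·row0 → [0,4,-4]
  row2 -= 4·row0 → [0,-4,5]
  row2 -= -1·row1 → [0,0,1]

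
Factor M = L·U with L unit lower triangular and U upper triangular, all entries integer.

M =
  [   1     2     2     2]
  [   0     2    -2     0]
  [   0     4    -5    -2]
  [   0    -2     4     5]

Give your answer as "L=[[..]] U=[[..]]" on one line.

  row1 -= 0·row0 → [0,2,-2,0]
  row2 -= 0·row0 → [0,4,-5,-2]
  row3 -= 0·row0 → [0,-2,4,5]
  row2 -= 2·row1 → [0,0,-1,-2]
  row3 -= -1·row1 → [0,0,2,5]
  row3 -= -2·row2 → [0,0,0,1]

L=[[1,0,0,0],[0,1,0,0],[0,2,1,0],[0,-1,-2,1]] U=[[1,2,2,2],[0,2,-2,0],[0,0,-1,-2],[0,0,0,1]]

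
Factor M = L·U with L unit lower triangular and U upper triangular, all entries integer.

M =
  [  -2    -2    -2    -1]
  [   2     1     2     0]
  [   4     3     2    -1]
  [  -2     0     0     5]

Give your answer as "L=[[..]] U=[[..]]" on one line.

  row1 -= -1·row0 → [0,-1,0,-1]
  row2 -= -2·row0 → [0,-1,-2,-3]
  row3 -= 1·row0 → [0,2,2,6]
  row2 -= 1·row1 → [0,0,-2,-2]
  row3 -= -2·row1 → [0,0,2,4]
  row3 -= -1·row2 → [0,0,0,2]

L=[[1,0,0,0],[-1,1,0,0],[-2,1,1,0],[1,-2,-1,1]] U=[[-2,-2,-2,-1],[0,-1,0,-1],[0,0,-2,-2],[0,0,0,2]]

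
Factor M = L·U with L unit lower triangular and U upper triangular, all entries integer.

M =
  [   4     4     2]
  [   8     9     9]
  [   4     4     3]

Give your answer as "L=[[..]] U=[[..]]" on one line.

L=[[1,0,0],[2,1,0],[1,0,1]] U=[[4,4,2],[0,1,5],[0,0,1]]

  row1 -= 2·row0 → [0,1,5]
  row2 -= 1·row0 → [0,0,1]
  row2 -= 0·row1 → [0,0,1]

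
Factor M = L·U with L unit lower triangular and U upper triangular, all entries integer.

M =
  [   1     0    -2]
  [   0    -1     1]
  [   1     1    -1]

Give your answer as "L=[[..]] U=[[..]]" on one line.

  r1 -= 0·r0 → [0,-1,1]
  r2 -= 1·r0 → [0,1,1]
  r2 -= -1·r1 → [0,0,2]

L=[[1,0,0],[0,1,0],[1,-1,1]] U=[[1,0,-2],[0,-1,1],[0,0,2]]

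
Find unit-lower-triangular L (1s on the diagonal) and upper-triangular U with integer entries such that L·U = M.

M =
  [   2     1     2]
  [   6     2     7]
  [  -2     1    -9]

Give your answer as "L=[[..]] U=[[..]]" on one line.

L=[[1,0,0],[3,1,0],[-1,-2,1]] U=[[2,1,2],[0,-1,1],[0,0,-5]]

  row1 -= 3·row0 → [0,-1,1]
  row2 -= -1·row0 → [0,2,-7]
  row2 -= -2·row1 → [0,0,-5]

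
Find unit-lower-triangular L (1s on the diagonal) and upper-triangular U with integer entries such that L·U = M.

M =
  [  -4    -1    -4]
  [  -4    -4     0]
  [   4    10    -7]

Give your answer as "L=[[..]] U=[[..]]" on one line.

  row1 -= 1·row0 → [0,-3,4]
  row2 -= -1·row0 → [0,9,-11]
  row2 -= -3·row1 → [0,0,1]

L=[[1,0,0],[1,1,0],[-1,-3,1]] U=[[-4,-1,-4],[0,-3,4],[0,0,1]]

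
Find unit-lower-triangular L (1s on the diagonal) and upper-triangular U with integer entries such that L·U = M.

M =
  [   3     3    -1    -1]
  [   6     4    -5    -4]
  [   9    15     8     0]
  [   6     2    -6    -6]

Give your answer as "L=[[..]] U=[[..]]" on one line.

L=[[1,0,0,0],[2,1,0,0],[3,-3,1,0],[2,2,1,1]] U=[[3,3,-1,-1],[0,-2,-3,-2],[0,0,2,-3],[0,0,0,3]]

  R1 -= 2·R0 → [0,-2,-3,-2]
  R2 -= 3·R0 → [0,6,11,3]
  R3 -= 2·R0 → [0,-4,-4,-4]
  R2 -= -3·R1 → [0,0,2,-3]
  R3 -= 2·R1 → [0,0,2,0]
  R3 -= 1·R2 → [0,0,0,3]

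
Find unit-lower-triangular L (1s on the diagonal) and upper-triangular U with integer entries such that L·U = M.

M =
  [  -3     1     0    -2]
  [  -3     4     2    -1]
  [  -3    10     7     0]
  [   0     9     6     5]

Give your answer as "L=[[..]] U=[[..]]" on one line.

  R1 -= 1·R0 → [0,3,2,1]
  R2 -= 1·R0 → [0,9,7,2]
  R3 -= 0·R0 → [0,9,6,5]
  R2 -= 3·R1 → [0,0,1,-1]
  R3 -= 3·R1 → [0,0,0,2]
  R3 -= 0·R2 → [0,0,0,2]

L=[[1,0,0,0],[1,1,0,0],[1,3,1,0],[0,3,0,1]] U=[[-3,1,0,-2],[0,3,2,1],[0,0,1,-1],[0,0,0,2]]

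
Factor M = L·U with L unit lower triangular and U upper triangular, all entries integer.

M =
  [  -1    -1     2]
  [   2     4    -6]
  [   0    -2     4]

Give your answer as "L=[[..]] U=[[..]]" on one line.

L=[[1,0,0],[-2,1,0],[0,-1,1]] U=[[-1,-1,2],[0,2,-2],[0,0,2]]

  row1 -= -2·row0 → [0,2,-2]
  row2 -= 0·row0 → [0,-2,4]
  row2 -= -1·row1 → [0,0,2]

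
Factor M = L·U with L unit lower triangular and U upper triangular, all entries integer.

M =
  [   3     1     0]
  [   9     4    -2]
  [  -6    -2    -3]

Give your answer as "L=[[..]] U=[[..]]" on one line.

L=[[1,0,0],[3,1,0],[-2,0,1]] U=[[3,1,0],[0,1,-2],[0,0,-3]]

  row1 -= 3·row0 → [0,1,-2]
  row2 -= -2·row0 → [0,0,-3]
  row2 -= 0·row1 → [0,0,-3]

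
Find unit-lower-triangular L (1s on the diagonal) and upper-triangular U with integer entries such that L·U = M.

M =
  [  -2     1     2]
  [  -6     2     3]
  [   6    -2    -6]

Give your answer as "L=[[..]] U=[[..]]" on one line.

L=[[1,0,0],[3,1,0],[-3,-1,1]] U=[[-2,1,2],[0,-1,-3],[0,0,-3]]

  R1 -= 3·R0 → [0,-1,-3]
  R2 -= -3·R0 → [0,1,0]
  R2 -= -1·R1 → [0,0,-3]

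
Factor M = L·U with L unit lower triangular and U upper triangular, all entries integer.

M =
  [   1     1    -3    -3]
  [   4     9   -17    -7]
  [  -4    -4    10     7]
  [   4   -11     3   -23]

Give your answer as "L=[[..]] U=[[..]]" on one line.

L=[[1,0,0,0],[4,1,0,0],[-4,0,1,0],[4,-3,0,1]] U=[[1,1,-3,-3],[0,5,-5,5],[0,0,-2,-5],[0,0,0,4]]

  row1 -= 4·row0 → [0,5,-5,5]
  row2 -= -4·row0 → [0,0,-2,-5]
  row3 -= 4·row0 → [0,-15,15,-11]
  row2 -= 0·row1 → [0,0,-2,-5]
  row3 -= -3·row1 → [0,0,0,4]
  row3 -= 0·row2 → [0,0,0,4]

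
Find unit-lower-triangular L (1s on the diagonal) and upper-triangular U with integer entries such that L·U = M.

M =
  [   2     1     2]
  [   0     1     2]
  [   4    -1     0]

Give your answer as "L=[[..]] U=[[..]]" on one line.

  r1 -= 0·r0 → [0,1,2]
  r2 -= 2·r0 → [0,-3,-4]
  r2 -= -3·r1 → [0,0,2]

L=[[1,0,0],[0,1,0],[2,-3,1]] U=[[2,1,2],[0,1,2],[0,0,2]]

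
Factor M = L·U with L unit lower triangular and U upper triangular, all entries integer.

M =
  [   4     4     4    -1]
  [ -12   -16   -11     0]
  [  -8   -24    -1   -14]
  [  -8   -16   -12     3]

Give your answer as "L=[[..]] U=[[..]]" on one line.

L=[[1,0,0,0],[-3,1,0,0],[-2,4,1,0],[-2,2,-2,1]] U=[[4,4,4,-1],[0,-4,1,-3],[0,0,3,-4],[0,0,0,-1]]

  r1 -= -3·r0 → [0,-4,1,-3]
  r2 -= -2·r0 → [0,-16,7,-16]
  r3 -= -2·r0 → [0,-8,-4,1]
  r2 -= 4·r1 → [0,0,3,-4]
  r3 -= 2·r1 → [0,0,-6,7]
  r3 -= -2·r2 → [0,0,0,-1]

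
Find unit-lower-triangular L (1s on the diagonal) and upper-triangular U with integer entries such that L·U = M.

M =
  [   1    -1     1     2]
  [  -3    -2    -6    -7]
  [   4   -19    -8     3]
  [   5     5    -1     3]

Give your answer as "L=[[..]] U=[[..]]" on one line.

L=[[1,0,0,0],[-3,1,0,0],[4,3,1,0],[5,-2,4,1]] U=[[1,-1,1,2],[0,-5,-3,-1],[0,0,-3,-2],[0,0,0,-1]]

  row1 -= -3·row0 → [0,-5,-3,-1]
  row2 -= 4·row0 → [0,-15,-12,-5]
  row3 -= 5·row0 → [0,10,-6,-7]
  row2 -= 3·row1 → [0,0,-3,-2]
  row3 -= -2·row1 → [0,0,-12,-9]
  row3 -= 4·row2 → [0,0,0,-1]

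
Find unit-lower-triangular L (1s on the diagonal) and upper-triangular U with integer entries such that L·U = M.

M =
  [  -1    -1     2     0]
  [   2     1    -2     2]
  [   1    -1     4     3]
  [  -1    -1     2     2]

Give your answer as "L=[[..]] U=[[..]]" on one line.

  R1 -= -2·R0 → [0,-1,2,2]
  R2 -= -1·R0 → [0,-2,6,3]
  R3 -= 1·R0 → [0,0,0,2]
  R2 -= 2·R1 → [0,0,2,-1]
  R3 -= 0·R1 → [0,0,0,2]
  R3 -= 0·R2 → [0,0,0,2]

L=[[1,0,0,0],[-2,1,0,0],[-1,2,1,0],[1,0,0,1]] U=[[-1,-1,2,0],[0,-1,2,2],[0,0,2,-1],[0,0,0,2]]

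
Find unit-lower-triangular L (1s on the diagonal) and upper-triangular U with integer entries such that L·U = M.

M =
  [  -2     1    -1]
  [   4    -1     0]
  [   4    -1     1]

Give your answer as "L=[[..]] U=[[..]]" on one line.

  r1 -= -2·r0 → [0,1,-2]
  r2 -= -2·r0 → [0,1,-1]
  r2 -= 1·r1 → [0,0,1]

L=[[1,0,0],[-2,1,0],[-2,1,1]] U=[[-2,1,-1],[0,1,-2],[0,0,1]]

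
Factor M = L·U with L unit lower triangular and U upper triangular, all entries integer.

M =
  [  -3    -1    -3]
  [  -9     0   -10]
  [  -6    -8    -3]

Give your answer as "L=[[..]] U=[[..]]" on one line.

L=[[1,0,0],[3,1,0],[2,-2,1]] U=[[-3,-1,-3],[0,3,-1],[0,0,1]]

  R1 -= 3·R0 → [0,3,-1]
  R2 -= 2·R0 → [0,-6,3]
  R2 -= -2·R1 → [0,0,1]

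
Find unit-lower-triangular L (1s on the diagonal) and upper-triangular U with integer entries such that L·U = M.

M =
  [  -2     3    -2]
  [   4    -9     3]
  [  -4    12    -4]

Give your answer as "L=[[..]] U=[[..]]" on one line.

L=[[1,0,0],[-2,1,0],[2,-2,1]] U=[[-2,3,-2],[0,-3,-1],[0,0,-2]]

  R1 -= -2·R0 → [0,-3,-1]
  R2 -= 2·R0 → [0,6,0]
  R2 -= -2·R1 → [0,0,-2]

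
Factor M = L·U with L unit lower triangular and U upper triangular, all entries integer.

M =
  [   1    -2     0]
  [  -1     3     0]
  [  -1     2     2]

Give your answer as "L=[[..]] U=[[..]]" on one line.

  R1 -= -1·R0 → [0,1,0]
  R2 -= -1·R0 → [0,0,2]
  R2 -= 0·R1 → [0,0,2]

L=[[1,0,0],[-1,1,0],[-1,0,1]] U=[[1,-2,0],[0,1,0],[0,0,2]]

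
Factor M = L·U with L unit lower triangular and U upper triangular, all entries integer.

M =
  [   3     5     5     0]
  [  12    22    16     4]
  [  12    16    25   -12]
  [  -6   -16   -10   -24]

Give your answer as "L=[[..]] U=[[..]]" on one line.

L=[[1,0,0,0],[4,1,0,0],[4,-2,1,0],[-2,-3,4,1]] U=[[3,5,5,0],[0,2,-4,4],[0,0,-3,-4],[0,0,0,4]]

  R1 -= 4·R0 → [0,2,-4,4]
  R2 -= 4·R0 → [0,-4,5,-12]
  R3 -= -2·R0 → [0,-6,0,-24]
  R2 -= -2·R1 → [0,0,-3,-4]
  R3 -= -3·R1 → [0,0,-12,-12]
  R3 -= 4·R2 → [0,0,0,4]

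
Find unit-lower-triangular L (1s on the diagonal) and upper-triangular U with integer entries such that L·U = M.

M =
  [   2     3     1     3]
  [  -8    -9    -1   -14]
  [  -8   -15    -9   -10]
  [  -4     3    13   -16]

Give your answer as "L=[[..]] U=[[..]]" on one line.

  r1 -= -4·r0 → [0,3,3,-2]
  r2 -= -4·r0 → [0,-3,-5,2]
  r3 -= -2·r0 → [0,9,15,-10]
  r2 -= -1·r1 → [0,0,-2,0]
  r3 -= 3·r1 → [0,0,6,-4]
  r3 -= -3·r2 → [0,0,0,-4]

L=[[1,0,0,0],[-4,1,0,0],[-4,-1,1,0],[-2,3,-3,1]] U=[[2,3,1,3],[0,3,3,-2],[0,0,-2,0],[0,0,0,-4]]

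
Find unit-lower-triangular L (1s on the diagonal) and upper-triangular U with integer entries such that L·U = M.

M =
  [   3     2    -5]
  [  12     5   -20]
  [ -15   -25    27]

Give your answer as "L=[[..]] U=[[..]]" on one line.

L=[[1,0,0],[4,1,0],[-5,5,1]] U=[[3,2,-5],[0,-3,0],[0,0,2]]

  row1 -= 4·row0 → [0,-3,0]
  row2 -= -5·row0 → [0,-15,2]
  row2 -= 5·row1 → [0,0,2]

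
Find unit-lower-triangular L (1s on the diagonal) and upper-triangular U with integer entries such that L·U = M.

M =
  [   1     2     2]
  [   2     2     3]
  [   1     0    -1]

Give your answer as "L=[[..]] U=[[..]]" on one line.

  row1 -= 2·row0 → [0,-2,-1]
  row2 -= 1·row0 → [0,-2,-3]
  row2 -= 1·row1 → [0,0,-2]

L=[[1,0,0],[2,1,0],[1,1,1]] U=[[1,2,2],[0,-2,-1],[0,0,-2]]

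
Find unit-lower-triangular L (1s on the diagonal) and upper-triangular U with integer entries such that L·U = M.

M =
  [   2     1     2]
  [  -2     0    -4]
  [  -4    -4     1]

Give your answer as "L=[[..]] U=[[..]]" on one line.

L=[[1,0,0],[-1,1,0],[-2,-2,1]] U=[[2,1,2],[0,1,-2],[0,0,1]]

  row1 -= -1·row0 → [0,1,-2]
  row2 -= -2·row0 → [0,-2,5]
  row2 -= -2·row1 → [0,0,1]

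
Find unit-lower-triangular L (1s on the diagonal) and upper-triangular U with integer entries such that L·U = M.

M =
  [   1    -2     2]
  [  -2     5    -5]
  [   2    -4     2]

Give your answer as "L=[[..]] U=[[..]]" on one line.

L=[[1,0,0],[-2,1,0],[2,0,1]] U=[[1,-2,2],[0,1,-1],[0,0,-2]]

  r1 -= -2·r0 → [0,1,-1]
  r2 -= 2·r0 → [0,0,-2]
  r2 -= 0·r1 → [0,0,-2]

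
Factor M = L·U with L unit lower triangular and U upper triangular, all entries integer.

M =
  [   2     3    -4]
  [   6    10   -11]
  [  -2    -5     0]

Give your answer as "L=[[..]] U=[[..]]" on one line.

L=[[1,0,0],[3,1,0],[-1,-2,1]] U=[[2,3,-4],[0,1,1],[0,0,-2]]

  row1 -= 3·row0 → [0,1,1]
  row2 -= -1·row0 → [0,-2,-4]
  row2 -= -2·row1 → [0,0,-2]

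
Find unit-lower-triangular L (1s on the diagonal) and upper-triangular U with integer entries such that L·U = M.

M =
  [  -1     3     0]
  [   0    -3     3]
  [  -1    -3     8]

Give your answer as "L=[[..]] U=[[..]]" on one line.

  row1 -= 0·row0 → [0,-3,3]
  row2 -= 1·row0 → [0,-6,8]
  row2 -= 2·row1 → [0,0,2]

L=[[1,0,0],[0,1,0],[1,2,1]] U=[[-1,3,0],[0,-3,3],[0,0,2]]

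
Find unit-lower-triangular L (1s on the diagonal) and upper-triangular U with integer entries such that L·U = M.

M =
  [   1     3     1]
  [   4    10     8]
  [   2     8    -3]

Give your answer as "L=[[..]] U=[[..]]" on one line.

  row1 -= 4·row0 → [0,-2,4]
  row2 -= 2·row0 → [0,2,-5]
  row2 -= -1·row1 → [0,0,-1]

L=[[1,0,0],[4,1,0],[2,-1,1]] U=[[1,3,1],[0,-2,4],[0,0,-1]]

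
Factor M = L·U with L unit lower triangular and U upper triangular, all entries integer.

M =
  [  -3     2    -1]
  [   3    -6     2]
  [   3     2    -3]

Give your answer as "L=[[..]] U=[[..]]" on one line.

  row1 -= -1·row0 → [0,-4,1]
  row2 -= -1·row0 → [0,4,-4]
  row2 -= -1·row1 → [0,0,-3]

L=[[1,0,0],[-1,1,0],[-1,-1,1]] U=[[-3,2,-1],[0,-4,1],[0,0,-3]]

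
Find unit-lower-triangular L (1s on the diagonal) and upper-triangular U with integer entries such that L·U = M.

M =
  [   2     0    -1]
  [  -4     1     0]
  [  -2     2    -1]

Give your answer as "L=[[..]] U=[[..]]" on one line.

  R1 -= -2·R0 → [0,1,-2]
  R2 -= -1·R0 → [0,2,-2]
  R2 -= 2·R1 → [0,0,2]

L=[[1,0,0],[-2,1,0],[-1,2,1]] U=[[2,0,-1],[0,1,-2],[0,0,2]]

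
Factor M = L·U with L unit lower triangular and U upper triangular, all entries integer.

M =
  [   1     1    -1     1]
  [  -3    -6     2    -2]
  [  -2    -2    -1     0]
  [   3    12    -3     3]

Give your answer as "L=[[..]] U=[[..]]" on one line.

L=[[1,0,0,0],[-3,1,0,0],[-2,0,1,0],[3,-3,1,1]] U=[[1,1,-1,1],[0,-3,-1,1],[0,0,-3,2],[0,0,0,1]]

  R1 -= -3·R0 → [0,-3,-1,1]
  R2 -= -2·R0 → [0,0,-3,2]
  R3 -= 3·R0 → [0,9,0,0]
  R2 -= 0·R1 → [0,0,-3,2]
  R3 -= -3·R1 → [0,0,-3,3]
  R3 -= 1·R2 → [0,0,0,1]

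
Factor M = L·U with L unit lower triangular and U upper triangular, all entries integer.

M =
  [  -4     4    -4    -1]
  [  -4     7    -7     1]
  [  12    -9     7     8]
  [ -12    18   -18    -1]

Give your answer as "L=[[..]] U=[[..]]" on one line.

L=[[1,0,0,0],[1,1,0,0],[-3,1,1,0],[3,2,0,1]] U=[[-4,4,-4,-1],[0,3,-3,2],[0,0,-2,3],[0,0,0,-2]]

  R1 -= 1·R0 → [0,3,-3,2]
  R2 -= -3·R0 → [0,3,-5,5]
  R3 -= 3·R0 → [0,6,-6,2]
  R2 -= 1·R1 → [0,0,-2,3]
  R3 -= 2·R1 → [0,0,0,-2]
  R3 -= 0·R2 → [0,0,0,-2]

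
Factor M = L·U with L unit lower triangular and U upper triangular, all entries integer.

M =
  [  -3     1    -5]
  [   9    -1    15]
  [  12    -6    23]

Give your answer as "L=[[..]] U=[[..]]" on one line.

L=[[1,0,0],[-3,1,0],[-4,-1,1]] U=[[-3,1,-5],[0,2,0],[0,0,3]]

  r1 -= -3·r0 → [0,2,0]
  r2 -= -4·r0 → [0,-2,3]
  r2 -= -1·r1 → [0,0,3]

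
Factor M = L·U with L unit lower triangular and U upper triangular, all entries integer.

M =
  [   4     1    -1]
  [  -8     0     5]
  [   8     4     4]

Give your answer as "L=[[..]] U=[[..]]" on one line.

L=[[1,0,0],[-2,1,0],[2,1,1]] U=[[4,1,-1],[0,2,3],[0,0,3]]

  R1 -= -2·R0 → [0,2,3]
  R2 -= 2·R0 → [0,2,6]
  R2 -= 1·R1 → [0,0,3]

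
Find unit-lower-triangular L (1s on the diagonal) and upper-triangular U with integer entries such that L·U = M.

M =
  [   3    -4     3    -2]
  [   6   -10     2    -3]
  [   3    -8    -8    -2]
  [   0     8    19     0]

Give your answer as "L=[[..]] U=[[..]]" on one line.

L=[[1,0,0,0],[2,1,0,0],[1,2,1,0],[0,-4,-1,1]] U=[[3,-4,3,-2],[0,-2,-4,1],[0,0,-3,-2],[0,0,0,2]]

  row1 -= 2·row0 → [0,-2,-4,1]
  row2 -= 1·row0 → [0,-4,-11,0]
  row3 -= 0·row0 → [0,8,19,0]
  row2 -= 2·row1 → [0,0,-3,-2]
  row3 -= -4·row1 → [0,0,3,4]
  row3 -= -1·row2 → [0,0,0,2]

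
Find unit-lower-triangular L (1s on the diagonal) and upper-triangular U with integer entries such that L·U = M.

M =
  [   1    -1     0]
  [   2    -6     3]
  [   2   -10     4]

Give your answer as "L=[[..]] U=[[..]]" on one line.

L=[[1,0,0],[2,1,0],[2,2,1]] U=[[1,-1,0],[0,-4,3],[0,0,-2]]

  row1 -= 2·row0 → [0,-4,3]
  row2 -= 2·row0 → [0,-8,4]
  row2 -= 2·row1 → [0,0,-2]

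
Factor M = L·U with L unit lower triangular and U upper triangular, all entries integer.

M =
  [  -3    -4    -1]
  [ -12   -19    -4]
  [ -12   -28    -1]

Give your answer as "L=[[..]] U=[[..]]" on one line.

L=[[1,0,0],[4,1,0],[4,4,1]] U=[[-3,-4,-1],[0,-3,0],[0,0,3]]

  R1 -= 4·R0 → [0,-3,0]
  R2 -= 4·R0 → [0,-12,3]
  R2 -= 4·R1 → [0,0,3]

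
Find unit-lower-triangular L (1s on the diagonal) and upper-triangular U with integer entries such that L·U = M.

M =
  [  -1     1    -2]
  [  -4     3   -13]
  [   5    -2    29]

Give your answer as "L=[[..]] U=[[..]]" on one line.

  R1 -= 4·R0 → [0,-1,-5]
  R2 -= -5·R0 → [0,3,19]
  R2 -= -3·R1 → [0,0,4]

L=[[1,0,0],[4,1,0],[-5,-3,1]] U=[[-1,1,-2],[0,-1,-5],[0,0,4]]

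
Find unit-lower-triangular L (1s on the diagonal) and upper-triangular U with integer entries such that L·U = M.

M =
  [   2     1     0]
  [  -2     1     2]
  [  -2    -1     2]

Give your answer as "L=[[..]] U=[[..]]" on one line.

L=[[1,0,0],[-1,1,0],[-1,0,1]] U=[[2,1,0],[0,2,2],[0,0,2]]

  row1 -= -1·row0 → [0,2,2]
  row2 -= -1·row0 → [0,0,2]
  row2 -= 0·row1 → [0,0,2]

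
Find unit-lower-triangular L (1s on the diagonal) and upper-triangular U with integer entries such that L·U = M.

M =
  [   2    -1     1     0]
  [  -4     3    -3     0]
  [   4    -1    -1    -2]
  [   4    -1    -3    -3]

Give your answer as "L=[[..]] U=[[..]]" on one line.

  row1 -= -2·row0 → [0,1,-1,0]
  row2 -= 2·row0 → [0,1,-3,-2]
  row3 -= 2·row0 → [0,1,-5,-3]
  row2 -= 1·row1 → [0,0,-2,-2]
  row3 -= 1·row1 → [0,0,-4,-3]
  row3 -= 2·row2 → [0,0,0,1]

L=[[1,0,0,0],[-2,1,0,0],[2,1,1,0],[2,1,2,1]] U=[[2,-1,1,0],[0,1,-1,0],[0,0,-2,-2],[0,0,0,1]]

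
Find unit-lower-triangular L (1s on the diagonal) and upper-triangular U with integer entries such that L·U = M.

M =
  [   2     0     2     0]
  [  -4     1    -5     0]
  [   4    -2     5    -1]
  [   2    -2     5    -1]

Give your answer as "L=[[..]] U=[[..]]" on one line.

  row1 -= -2·row0 → [0,1,-1,0]
  row2 -= 2·row0 → [0,-2,1,-1]
  row3 -= 1·row0 → [0,-2,3,-1]
  row2 -= -2·row1 → [0,0,-1,-1]
  row3 -= -2·row1 → [0,0,1,-1]
  row3 -= -1·row2 → [0,0,0,-2]

L=[[1,0,0,0],[-2,1,0,0],[2,-2,1,0],[1,-2,-1,1]] U=[[2,0,2,0],[0,1,-1,0],[0,0,-1,-1],[0,0,0,-2]]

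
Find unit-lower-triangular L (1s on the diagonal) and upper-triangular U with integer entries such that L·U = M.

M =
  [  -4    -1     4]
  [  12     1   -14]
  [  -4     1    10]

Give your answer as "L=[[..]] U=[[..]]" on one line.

  r1 -= -3·r0 → [0,-2,-2]
  r2 -= 1·r0 → [0,2,6]
  r2 -= -1·r1 → [0,0,4]

L=[[1,0,0],[-3,1,0],[1,-1,1]] U=[[-4,-1,4],[0,-2,-2],[0,0,4]]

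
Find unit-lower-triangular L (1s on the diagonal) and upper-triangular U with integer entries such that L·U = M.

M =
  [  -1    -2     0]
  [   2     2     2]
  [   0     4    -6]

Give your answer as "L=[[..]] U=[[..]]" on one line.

  row1 -= -2·row0 → [0,-2,2]
  row2 -= 0·row0 → [0,4,-6]
  row2 -= -2·row1 → [0,0,-2]

L=[[1,0,0],[-2,1,0],[0,-2,1]] U=[[-1,-2,0],[0,-2,2],[0,0,-2]]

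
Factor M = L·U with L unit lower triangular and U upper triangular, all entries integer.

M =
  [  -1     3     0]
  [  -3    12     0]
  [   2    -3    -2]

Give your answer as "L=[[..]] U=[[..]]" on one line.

  r1 -= 3·r0 → [0,3,0]
  r2 -= -2·r0 → [0,3,-2]
  r2 -= 1·r1 → [0,0,-2]

L=[[1,0,0],[3,1,0],[-2,1,1]] U=[[-1,3,0],[0,3,0],[0,0,-2]]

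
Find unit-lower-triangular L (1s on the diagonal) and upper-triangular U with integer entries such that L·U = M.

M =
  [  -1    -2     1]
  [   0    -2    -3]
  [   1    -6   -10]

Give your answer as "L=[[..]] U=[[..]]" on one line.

L=[[1,0,0],[0,1,0],[-1,4,1]] U=[[-1,-2,1],[0,-2,-3],[0,0,3]]

  R1 -= 0·R0 → [0,-2,-3]
  R2 -= -1·R0 → [0,-8,-9]
  R2 -= 4·R1 → [0,0,3]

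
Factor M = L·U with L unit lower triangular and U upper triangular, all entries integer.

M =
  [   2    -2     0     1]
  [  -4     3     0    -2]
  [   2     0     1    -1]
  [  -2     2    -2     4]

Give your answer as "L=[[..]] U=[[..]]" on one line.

L=[[1,0,0,0],[-2,1,0,0],[1,-2,1,0],[-1,0,-2,1]] U=[[2,-2,0,1],[0,-1,0,0],[0,0,1,-2],[0,0,0,1]]

  row1 -= -2·row0 → [0,-1,0,0]
  row2 -= 1·row0 → [0,2,1,-2]
  row3 -= -1·row0 → [0,0,-2,5]
  row2 -= -2·row1 → [0,0,1,-2]
  row3 -= 0·row1 → [0,0,-2,5]
  row3 -= -2·row2 → [0,0,0,1]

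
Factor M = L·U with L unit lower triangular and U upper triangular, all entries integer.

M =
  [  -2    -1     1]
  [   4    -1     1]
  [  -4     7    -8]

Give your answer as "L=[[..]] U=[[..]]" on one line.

  row1 -= -2·row0 → [0,-3,3]
  row2 -= 2·row0 → [0,9,-10]
  row2 -= -3·row1 → [0,0,-1]

L=[[1,0,0],[-2,1,0],[2,-3,1]] U=[[-2,-1,1],[0,-3,3],[0,0,-1]]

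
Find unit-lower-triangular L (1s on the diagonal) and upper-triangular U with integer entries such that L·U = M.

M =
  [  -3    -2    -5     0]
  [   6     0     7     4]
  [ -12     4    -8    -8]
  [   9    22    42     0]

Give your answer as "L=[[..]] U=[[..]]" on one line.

L=[[1,0,0,0],[-2,1,0,0],[4,-3,1,0],[-3,-4,5,1]] U=[[-3,-2,-5,0],[0,-4,-3,4],[0,0,3,4],[0,0,0,-4]]

  row1 -= -2·row0 → [0,-4,-3,4]
  row2 -= 4·row0 → [0,12,12,-8]
  row3 -= -3·row0 → [0,16,27,0]
  row2 -= -3·row1 → [0,0,3,4]
  row3 -= -4·row1 → [0,0,15,16]
  row3 -= 5·row2 → [0,0,0,-4]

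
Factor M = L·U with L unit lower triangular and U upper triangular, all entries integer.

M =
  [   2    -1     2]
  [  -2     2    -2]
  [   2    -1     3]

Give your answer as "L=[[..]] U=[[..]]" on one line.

L=[[1,0,0],[-1,1,0],[1,0,1]] U=[[2,-1,2],[0,1,0],[0,0,1]]

  R1 -= -1·R0 → [0,1,0]
  R2 -= 1·R0 → [0,0,1]
  R2 -= 0·R1 → [0,0,1]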